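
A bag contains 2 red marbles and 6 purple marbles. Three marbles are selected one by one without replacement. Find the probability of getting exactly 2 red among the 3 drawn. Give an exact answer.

3/28

One ordering (red drawn first) has probability 2/8 × 1/7 × 6/6 = 12/336 = 1/28.
There are C(3,2) = 3 such orderings, each equally likely, so P = 3 × 1/28 = 3/28.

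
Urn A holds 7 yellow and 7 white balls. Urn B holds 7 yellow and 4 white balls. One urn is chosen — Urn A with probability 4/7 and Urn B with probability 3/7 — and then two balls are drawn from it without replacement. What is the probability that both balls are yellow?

From Urn A: P(both yellow) = (7/14)(6/13) = 3/13.
From Urn B: P(both yellow) = (7/11)(6/10) = 21/55.
Total probability = (4/7)(3/13) + (3/7)(21/55) = 1479/5005.

1479/5005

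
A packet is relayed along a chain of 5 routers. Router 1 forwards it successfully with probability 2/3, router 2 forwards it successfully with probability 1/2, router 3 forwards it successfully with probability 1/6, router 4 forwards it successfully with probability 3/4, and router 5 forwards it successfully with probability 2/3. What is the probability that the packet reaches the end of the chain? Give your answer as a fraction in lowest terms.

1/36

Multiplying along the chain,
P = 2/3 × 1/2 × 1/6 × 3/4 × 2/3 = 12/432 = 1/36.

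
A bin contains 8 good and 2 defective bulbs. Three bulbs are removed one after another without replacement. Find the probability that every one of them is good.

P(all good) = 8/10 × 7/9 × 6/8 = 336/720 = 7/15.

7/15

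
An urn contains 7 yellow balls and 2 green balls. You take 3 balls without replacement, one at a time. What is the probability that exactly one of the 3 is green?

1/2

One ordering (green drawn first) has probability 2/9 × 7/8 × 6/7 = 84/504 = 1/6.
There are C(3,1) = 3 such orderings, each equally likely, so P = 3 × 1/6 = 1/2.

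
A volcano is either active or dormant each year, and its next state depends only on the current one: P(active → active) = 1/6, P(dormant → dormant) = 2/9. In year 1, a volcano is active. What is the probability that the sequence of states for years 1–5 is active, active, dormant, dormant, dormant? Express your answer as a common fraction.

5/729

Year 1 is given. For each transition, use the conditional probability from the current state:
P(active | active) = 1/6; P(dormant | active) = 5/6; P(dormant | dormant) = 2/9; P(dormant | dormant) = 2/9.
P = 1/6 × 5/6 × 2/9 × 2/9 = 20/2916 = 5/729.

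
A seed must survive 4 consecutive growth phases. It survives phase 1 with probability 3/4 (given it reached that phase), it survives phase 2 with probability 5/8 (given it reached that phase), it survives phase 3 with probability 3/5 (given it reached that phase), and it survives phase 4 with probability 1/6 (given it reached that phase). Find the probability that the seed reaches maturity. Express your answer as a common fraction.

3/64

The events are sequential, so multiply the conditional probabilities:
P = 3/4 × 5/8 × 3/5 × 1/6 = 45/960 = 3/64.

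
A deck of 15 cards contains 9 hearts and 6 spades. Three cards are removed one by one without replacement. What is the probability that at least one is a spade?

P(no spades) = 9/15 × 8/14 × 7/13 = 504/2730 = 12/65.
P(at least one) = 1 − 12/65 = 53/65.

53/65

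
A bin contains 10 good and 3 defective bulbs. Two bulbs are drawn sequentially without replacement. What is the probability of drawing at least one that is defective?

P(no defective) = 10/13 × 9/12 = 90/156 = 15/26.
P(at least one) = 1 − 15/26 = 11/26.

11/26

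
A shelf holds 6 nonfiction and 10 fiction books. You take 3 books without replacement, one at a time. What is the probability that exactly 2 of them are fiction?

27/56

One ordering (fiction drawn first) has probability 10/16 × 9/15 × 6/14 = 540/3360 = 9/56.
There are C(3,2) = 3 such orderings, each equally likely, so P = 3 × 9/56 = 27/56.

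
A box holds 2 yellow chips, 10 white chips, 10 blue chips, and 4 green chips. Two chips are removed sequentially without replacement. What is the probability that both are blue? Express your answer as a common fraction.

9/65

P(all blue) = 10/26 × 9/25 = 90/650 = 9/65.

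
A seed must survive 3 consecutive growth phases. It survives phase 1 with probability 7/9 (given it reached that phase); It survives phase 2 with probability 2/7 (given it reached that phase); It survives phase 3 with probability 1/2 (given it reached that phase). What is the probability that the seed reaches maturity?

1/9

The events are sequential, so multiply the conditional probabilities:
P = 7/9 × 2/7 × 1/2 = 14/126 = 1/9.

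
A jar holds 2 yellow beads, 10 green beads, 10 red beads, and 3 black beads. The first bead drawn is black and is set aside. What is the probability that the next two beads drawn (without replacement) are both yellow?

After the first draw, 2 of the remaining 24 beads are yellow.
P = 2/24 × 1/23 = 2/552 = 1/276.

1/276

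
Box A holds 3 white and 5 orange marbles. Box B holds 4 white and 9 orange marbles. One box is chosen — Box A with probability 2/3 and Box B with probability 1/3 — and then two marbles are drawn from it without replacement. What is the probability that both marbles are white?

53/546

From Box A: P(both white) = (3/8)(2/7) = 3/28.
From Box B: P(both white) = (4/13)(3/12) = 1/13.
Total probability = (2/3)(3/28) + (1/3)(1/13) = 53/546.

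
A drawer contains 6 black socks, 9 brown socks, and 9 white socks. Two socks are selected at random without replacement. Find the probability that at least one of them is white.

P(no white) = 15/24 × 14/23 = 210/552 = 35/92.
P(at least one) = 1 − 35/92 = 57/92.

57/92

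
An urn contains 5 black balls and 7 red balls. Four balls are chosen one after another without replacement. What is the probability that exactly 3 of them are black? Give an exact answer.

14/99

One ordering (black drawn first) has probability 5/12 × 4/11 × 3/10 × 7/9 = 420/11880 = 7/198.
There are C(4,3) = 4 such orderings, each equally likely, so P = 4 × 7/198 = 14/99.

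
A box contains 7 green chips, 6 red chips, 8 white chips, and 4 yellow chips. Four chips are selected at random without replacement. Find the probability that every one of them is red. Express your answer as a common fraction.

3/2530

P = 6/25 × 5/24 × 4/23 × 3/22 = 360/303600 = 3/2530.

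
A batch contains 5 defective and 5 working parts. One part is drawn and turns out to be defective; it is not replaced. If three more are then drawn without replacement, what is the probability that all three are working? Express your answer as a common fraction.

5/42

With the first part removed, 5 working remain out of 9.
P = 5/9 × 4/8 × 3/7 = 60/504 = 5/42.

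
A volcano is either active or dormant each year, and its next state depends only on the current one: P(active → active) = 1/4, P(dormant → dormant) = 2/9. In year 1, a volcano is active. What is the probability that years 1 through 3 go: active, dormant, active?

Year 1 is given. For each transition, use the conditional probability from the current state:
P(dormant | active) = 3/4; P(active | dormant) = 7/9.
P = 3/4 × 7/9 = 21/36 = 7/12.

7/12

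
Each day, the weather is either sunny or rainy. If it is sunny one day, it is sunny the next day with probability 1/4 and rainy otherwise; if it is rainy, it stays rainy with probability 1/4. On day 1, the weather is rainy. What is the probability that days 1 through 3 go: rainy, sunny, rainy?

Day 1 is given. For each transition, use the conditional probability from the current state:
P(sunny | rainy) = 3/4; P(rainy | sunny) = 3/4.
P = 3/4 × 3/4 = 9/16.

9/16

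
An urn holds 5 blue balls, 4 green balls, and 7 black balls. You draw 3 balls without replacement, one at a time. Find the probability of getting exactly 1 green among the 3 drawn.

33/70

One ordering (green drawn first) has probability 4/16 × 12/15 × 11/14 = 528/3360 = 11/70.
There are C(3,1) = 3 such orderings, each equally likely, so P = 3 × 11/70 = 33/70.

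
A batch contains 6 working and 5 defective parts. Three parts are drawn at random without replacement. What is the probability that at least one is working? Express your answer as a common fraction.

31/33

P(no working) = 5/11 × 4/10 × 3/9 = 60/990 = 2/33.
P(at least one) = 1 − 2/33 = 31/33.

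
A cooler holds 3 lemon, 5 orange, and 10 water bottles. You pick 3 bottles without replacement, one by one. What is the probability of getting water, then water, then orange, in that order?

Chain rule:
P = 10/18 × 9/17 × 5/16 = 450/4896 = 25/272.

25/272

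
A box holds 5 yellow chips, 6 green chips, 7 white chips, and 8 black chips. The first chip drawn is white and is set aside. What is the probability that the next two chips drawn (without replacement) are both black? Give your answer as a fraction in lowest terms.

After the first draw, 8 of the remaining 25 chips are black.
P = 8/25 × 7/24 = 56/600 = 7/75.

7/75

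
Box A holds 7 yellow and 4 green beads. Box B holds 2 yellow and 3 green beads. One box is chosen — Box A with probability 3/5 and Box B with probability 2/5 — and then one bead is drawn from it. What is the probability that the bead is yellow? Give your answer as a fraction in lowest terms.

149/275

From Box A: P(yellow) = 7/11.
From Box B: P(yellow) = 2/5.
Total probability = (3/5)(7/11) + (2/5)(2/5) = 149/275.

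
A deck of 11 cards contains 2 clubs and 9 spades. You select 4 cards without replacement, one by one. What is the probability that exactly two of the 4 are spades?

One ordering (spades drawn first) has probability 9/11 × 8/10 × 2/9 × 1/8 = 144/7920 = 1/55.
There are C(4,2) = 6 such orderings, each equally likely, so P = 6 × 1/55 = 6/55.

6/55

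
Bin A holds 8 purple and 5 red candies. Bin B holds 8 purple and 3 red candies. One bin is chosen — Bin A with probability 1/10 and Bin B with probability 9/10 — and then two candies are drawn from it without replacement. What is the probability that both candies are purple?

5299/10725

From Bin A: P(both purple) = (8/13)(7/12) = 14/39.
From Bin B: P(both purple) = (8/11)(7/10) = 28/55.
Total probability = (1/10)(14/39) + (9/10)(28/55) = 5299/10725.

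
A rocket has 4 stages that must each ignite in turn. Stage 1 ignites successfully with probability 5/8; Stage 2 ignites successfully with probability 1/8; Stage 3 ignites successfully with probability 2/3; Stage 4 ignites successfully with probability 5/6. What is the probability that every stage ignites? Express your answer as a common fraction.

25/576

The events are sequential, so multiply the conditional probabilities:
P = 5/8 × 1/8 × 2/3 × 5/6 = 50/1152 = 25/576.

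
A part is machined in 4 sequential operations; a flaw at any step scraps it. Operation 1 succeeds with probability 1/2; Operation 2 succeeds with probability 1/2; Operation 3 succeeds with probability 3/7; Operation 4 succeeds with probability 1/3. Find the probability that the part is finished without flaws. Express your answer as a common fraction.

Each stage is reached only if all earlier stages succeed, so
P = 1/2 × 1/2 × 3/7 × 1/3 = 3/84 = 1/28.

1/28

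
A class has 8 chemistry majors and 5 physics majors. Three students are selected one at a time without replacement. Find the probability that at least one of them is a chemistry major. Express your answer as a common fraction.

P(no chemistry majors) = 5/13 × 4/12 × 3/11 = 60/1716 = 5/143.
P(at least one) = 1 − 5/143 = 138/143.

138/143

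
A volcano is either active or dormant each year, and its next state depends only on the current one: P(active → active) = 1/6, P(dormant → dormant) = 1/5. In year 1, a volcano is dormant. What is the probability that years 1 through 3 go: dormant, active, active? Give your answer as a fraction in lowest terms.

Year 1 is given. For each transition, use the conditional probability from the current state:
P(active | dormant) = 4/5; P(active | active) = 1/6.
P = 4/5 × 1/6 = 4/30 = 2/15.

2/15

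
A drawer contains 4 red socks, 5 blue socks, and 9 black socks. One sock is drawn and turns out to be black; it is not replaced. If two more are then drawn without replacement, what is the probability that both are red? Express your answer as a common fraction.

3/68

With the first sock removed, 4 red remain out of 17.
P = 4/17 × 3/16 = 12/272 = 3/68.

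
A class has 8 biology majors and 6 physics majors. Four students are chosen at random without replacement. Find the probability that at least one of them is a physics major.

P(no physics majors) = 8/14 × 7/13 × 6/12 × 5/11 = 1680/24024 = 10/143.
P(at least one) = 1 − 10/143 = 133/143.

133/143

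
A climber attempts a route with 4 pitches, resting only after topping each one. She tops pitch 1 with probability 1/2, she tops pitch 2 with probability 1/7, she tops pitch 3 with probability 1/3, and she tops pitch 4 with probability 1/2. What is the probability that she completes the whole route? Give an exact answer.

1/84

Each stage is reached only if all earlier stages succeed, so
P = 1/2 × 1/7 × 1/3 × 1/2 = 1/84.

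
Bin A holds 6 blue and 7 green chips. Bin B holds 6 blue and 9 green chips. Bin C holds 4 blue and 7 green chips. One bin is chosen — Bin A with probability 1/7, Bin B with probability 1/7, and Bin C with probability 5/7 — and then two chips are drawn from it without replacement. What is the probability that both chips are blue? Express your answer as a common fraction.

From Bin A: P(both blue) = (6/13)(5/12) = 5/26.
From Bin B: P(both blue) = (6/15)(5/14) = 1/7.
From Bin C: P(both blue) = (4/11)(3/10) = 6/55.
Total probability = (1/7)(5/26) + (1/7)(1/7) + (5/7)(6/55) = 1763/14014.

1763/14014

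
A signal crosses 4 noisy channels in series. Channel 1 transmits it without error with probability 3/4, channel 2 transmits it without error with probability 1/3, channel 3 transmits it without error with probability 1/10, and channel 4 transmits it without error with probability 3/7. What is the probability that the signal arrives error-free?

3/280

Multiplying along the chain,
P = 3/4 × 1/3 × 1/10 × 3/7 = 9/840 = 3/280.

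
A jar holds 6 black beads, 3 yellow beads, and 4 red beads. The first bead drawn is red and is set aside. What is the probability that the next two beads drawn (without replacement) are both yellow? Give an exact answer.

1/22

After the first draw, 3 of the remaining 12 beads are yellow.
P = 3/12 × 2/11 = 6/132 = 1/22.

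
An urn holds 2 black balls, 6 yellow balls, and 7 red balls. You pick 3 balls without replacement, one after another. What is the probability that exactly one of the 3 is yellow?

One ordering (yellow drawn first) has probability 6/15 × 9/14 × 8/13 = 432/2730 = 72/455.
There are C(3,1) = 3 such orderings, each equally likely, so P = 3 × 72/455 = 216/455.

216/455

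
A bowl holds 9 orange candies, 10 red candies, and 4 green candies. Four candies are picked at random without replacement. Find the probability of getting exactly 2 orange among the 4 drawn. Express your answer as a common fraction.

468/1265

One ordering (orange drawn first) has probability 9/23 × 8/22 × 14/21 × 13/20 = 13104/212520 = 78/1265.
There are C(4,2) = 6 such orderings, each equally likely, so P = 6 × 78/1265 = 468/1265.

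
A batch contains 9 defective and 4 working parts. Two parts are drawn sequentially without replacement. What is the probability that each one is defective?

P(all defective) = 9/13 × 8/12 = 72/156 = 6/13.

6/13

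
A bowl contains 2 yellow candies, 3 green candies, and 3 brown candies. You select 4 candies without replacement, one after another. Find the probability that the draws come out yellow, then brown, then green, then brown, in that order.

3/140

Chain rule:
P = 2/8 × 3/7 × 3/6 × 2/5 = 36/1680 = 3/140.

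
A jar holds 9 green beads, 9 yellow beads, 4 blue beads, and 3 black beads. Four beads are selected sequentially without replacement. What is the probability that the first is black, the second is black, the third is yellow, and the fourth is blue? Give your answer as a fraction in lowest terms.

Chain rule:
P = 3/25 × 2/24 × 9/23 × 4/22 = 216/303600 = 9/12650.

9/12650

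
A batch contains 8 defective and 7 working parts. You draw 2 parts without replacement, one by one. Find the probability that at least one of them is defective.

P(no defective) = 7/15 × 6/14 = 42/210 = 1/5.
P(at least one) = 1 − 1/5 = 4/5.

4/5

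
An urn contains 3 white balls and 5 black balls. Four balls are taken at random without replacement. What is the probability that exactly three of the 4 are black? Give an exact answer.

3/7

One ordering (black drawn first) has probability 5/8 × 4/7 × 3/6 × 3/5 = 180/1680 = 3/28.
There are C(4,3) = 4 such orderings, each equally likely, so P = 4 × 3/28 = 3/7.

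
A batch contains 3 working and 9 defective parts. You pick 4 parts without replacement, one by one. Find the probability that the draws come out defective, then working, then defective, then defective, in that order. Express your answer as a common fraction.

7/55

Multiply the probability of each draw given the previous ones:
P = 9/12 × 3/11 × 8/10 × 7/9 = 1512/11880 = 7/55.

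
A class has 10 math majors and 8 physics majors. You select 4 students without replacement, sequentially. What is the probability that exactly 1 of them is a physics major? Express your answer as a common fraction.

16/51

One ordering (a physics major drawn first) has probability 8/18 × 10/17 × 9/16 × 8/15 = 5760/73440 = 4/51.
There are C(4,1) = 4 such orderings, each equally likely, so P = 4 × 4/51 = 16/51.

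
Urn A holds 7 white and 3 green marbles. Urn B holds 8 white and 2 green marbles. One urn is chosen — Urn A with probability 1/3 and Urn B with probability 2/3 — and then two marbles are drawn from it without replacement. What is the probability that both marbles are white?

77/135

From Urn A: P(both white) = (7/10)(6/9) = 7/15.
From Urn B: P(both white) = (8/10)(7/9) = 28/45.
Total probability = (1/3)(7/15) + (2/3)(28/45) = 77/135.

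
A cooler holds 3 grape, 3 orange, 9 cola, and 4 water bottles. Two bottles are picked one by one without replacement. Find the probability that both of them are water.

2/57

P(all water) = 4/19 × 3/18 = 12/342 = 2/57.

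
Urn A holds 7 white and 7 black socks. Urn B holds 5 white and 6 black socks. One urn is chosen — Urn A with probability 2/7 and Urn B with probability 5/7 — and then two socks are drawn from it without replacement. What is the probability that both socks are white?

28/143

From Urn A: P(both white) = (7/14)(6/13) = 3/13.
From Urn B: P(both white) = (5/11)(4/10) = 2/11.
Total probability = (2/7)(3/13) + (5/7)(2/11) = 28/143.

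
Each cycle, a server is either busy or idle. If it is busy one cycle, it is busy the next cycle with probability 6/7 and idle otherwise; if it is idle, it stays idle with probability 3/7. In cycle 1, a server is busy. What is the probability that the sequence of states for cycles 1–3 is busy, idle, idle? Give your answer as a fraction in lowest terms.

3/49

Cycle 1 is given. For each transition, use the conditional probability from the current state:
P(idle | busy) = 1/7; P(idle | idle) = 3/7.
P = 1/7 × 3/7 = 3/49.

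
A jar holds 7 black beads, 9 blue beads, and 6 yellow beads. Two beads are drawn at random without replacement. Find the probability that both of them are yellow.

P(every draw is yellow) = 6/22 × 5/21 = 30/462 = 5/77.

5/77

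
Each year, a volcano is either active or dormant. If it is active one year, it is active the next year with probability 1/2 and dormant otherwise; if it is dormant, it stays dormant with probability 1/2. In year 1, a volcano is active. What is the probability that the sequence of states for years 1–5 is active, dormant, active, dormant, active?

Year 1 is given. For each transition, use the conditional probability from the current state:
P(dormant | active) = 1/2; P(active | dormant) = 1/2; P(dormant | active) = 1/2; P(active | dormant) = 1/2.
P = 1/2 × 1/2 × 1/2 × 1/2 = 1/16.

1/16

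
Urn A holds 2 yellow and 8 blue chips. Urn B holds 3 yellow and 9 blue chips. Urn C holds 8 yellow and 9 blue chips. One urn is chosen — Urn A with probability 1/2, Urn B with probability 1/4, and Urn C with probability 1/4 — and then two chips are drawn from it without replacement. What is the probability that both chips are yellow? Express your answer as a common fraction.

From Urn A: P(both yellow) = (2/10)(1/9) = 1/45.
From Urn B: P(both yellow) = (3/12)(2/11) = 1/22.
From Urn C: P(both yellow) = (8/17)(7/16) = 7/34.
Total probability = (1/2)(1/45) + (1/4)(1/22) + (1/4)(7/34) = 2489/33660.

2489/33660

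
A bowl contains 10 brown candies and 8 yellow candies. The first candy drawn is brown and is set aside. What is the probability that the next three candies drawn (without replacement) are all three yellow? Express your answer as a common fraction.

7/85

With the first candy removed, 8 yellow remain out of 17.
P = 8/17 × 7/16 × 6/15 = 336/4080 = 7/85.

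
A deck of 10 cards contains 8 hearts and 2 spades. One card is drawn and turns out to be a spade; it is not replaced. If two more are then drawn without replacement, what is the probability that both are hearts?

7/9

With the first card removed, 8 hearts remain out of 9.
P = 8/9 × 7/8 = 56/72 = 7/9.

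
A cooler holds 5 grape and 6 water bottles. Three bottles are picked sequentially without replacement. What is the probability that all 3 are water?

4/33

P = 6/11 × 5/10 × 4/9 = 120/990 = 4/33.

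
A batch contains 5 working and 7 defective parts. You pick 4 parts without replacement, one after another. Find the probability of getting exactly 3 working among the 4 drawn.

One ordering (working drawn first) has probability 5/12 × 4/11 × 3/10 × 7/9 = 420/11880 = 7/198.
There are C(4,3) = 4 such orderings, each equally likely, so P = 4 × 7/198 = 14/99.

14/99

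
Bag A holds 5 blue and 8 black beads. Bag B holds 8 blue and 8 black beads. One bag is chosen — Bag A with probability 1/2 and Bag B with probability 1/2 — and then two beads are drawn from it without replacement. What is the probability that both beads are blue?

From Bag A: P(both blue) = (5/13)(4/12) = 5/39.
From Bag B: P(both blue) = (8/16)(7/15) = 7/30.
Total probability = (1/2)(5/39) + (1/2)(7/30) = 47/260.

47/260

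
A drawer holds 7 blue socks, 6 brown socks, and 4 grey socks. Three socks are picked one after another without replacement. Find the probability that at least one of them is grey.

197/340

P(no grey) = 13/17 × 12/16 × 11/15 = 1716/4080 = 143/340.
P(at least one) = 1 − 143/340 = 197/340.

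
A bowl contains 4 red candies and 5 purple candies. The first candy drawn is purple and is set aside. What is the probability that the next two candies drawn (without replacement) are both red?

After the first draw, 4 of the remaining 8 candies are red.
P = 4/8 × 3/7 = 12/56 = 3/14.

3/14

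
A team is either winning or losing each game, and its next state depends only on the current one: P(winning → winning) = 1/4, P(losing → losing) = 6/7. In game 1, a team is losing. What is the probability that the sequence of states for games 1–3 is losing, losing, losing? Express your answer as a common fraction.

36/49

Game 1 is given. For each transition, use the conditional probability from the current state:
P(losing | losing) = 6/7; P(losing | losing) = 6/7.
P = 6/7 × 6/7 = 36/49.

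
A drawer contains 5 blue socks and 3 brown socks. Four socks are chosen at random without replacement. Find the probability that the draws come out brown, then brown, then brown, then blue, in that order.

1/56

Chain rule:
P = 3/8 × 2/7 × 1/6 × 5/5 = 30/1680 = 1/56.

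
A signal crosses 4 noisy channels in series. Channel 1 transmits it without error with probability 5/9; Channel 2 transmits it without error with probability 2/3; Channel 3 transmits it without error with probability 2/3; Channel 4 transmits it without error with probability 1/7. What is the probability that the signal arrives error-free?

20/567

The events are sequential, so multiply the conditional probabilities:
P = 5/9 × 2/3 × 2/3 × 1/7 = 20/567.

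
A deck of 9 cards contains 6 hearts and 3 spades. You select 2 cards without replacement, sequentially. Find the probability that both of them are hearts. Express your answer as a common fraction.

5/12

P = 6/9 × 5/8 = 30/72 = 5/12.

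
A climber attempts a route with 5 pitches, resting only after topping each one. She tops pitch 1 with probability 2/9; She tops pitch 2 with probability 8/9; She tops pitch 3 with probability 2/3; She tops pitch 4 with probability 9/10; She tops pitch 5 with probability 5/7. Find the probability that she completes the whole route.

16/189

Each stage is reached only if all earlier stages succeed, so
P = 2/9 × 8/9 × 2/3 × 9/10 × 5/7 = 1440/17010 = 16/189.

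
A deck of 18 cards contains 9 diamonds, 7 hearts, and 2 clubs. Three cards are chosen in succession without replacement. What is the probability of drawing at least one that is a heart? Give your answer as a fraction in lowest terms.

217/272

P(no hearts) = 11/18 × 10/17 × 9/16 = 990/4896 = 55/272.
P(at least one) = 1 − 55/272 = 217/272.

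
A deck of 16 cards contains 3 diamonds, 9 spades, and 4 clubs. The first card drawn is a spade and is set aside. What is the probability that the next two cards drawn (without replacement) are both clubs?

2/35

After the first draw, 4 of the remaining 15 cards are clubs.
P = 4/15 × 3/14 = 12/210 = 2/35.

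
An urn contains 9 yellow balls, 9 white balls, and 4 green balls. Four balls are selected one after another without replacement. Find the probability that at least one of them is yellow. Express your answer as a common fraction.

P(no yellow) = 13/22 × 12/21 × 11/20 × 10/19 = 17160/175560 = 13/133.
P(at least one) = 1 − 13/133 = 120/133.

120/133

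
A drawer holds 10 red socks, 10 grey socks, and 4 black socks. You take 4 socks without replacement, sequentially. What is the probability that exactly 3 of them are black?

One ordering (black drawn first) has probability 4/24 × 3/23 × 2/22 × 20/21 = 480/255024 = 10/5313.
There are C(4,3) = 4 such orderings, each equally likely, so P = 4 × 10/5313 = 40/5313.

40/5313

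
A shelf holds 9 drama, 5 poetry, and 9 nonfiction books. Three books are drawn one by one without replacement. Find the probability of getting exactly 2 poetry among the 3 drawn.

180/1771

One ordering (poetry drawn first) has probability 5/23 × 4/22 × 18/21 = 360/10626 = 60/1771.
There are C(3,2) = 3 such orderings, each equally likely, so P = 3 × 60/1771 = 180/1771.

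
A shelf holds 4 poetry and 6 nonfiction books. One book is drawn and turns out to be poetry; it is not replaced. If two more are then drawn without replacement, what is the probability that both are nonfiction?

5/12

With the first book removed, 6 nonfiction remain out of 9.
P = 6/9 × 5/8 = 30/72 = 5/12.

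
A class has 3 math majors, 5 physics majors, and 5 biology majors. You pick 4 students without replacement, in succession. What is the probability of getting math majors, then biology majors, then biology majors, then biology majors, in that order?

Multiply the probability of each draw given the previous ones:
P = 3/13 × 5/12 × 4/11 × 3/10 = 180/17160 = 3/286.

3/286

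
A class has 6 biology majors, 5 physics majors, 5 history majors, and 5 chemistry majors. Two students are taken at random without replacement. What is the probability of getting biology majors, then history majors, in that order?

Chain rule:
P = 6/21 × 5/20 = 30/420 = 1/14.

1/14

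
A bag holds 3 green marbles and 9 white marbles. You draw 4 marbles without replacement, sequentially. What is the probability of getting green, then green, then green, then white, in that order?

Each draw changes the counts, so multiply the conditional probabilities along the sequence:
P = 3/12 × 2/11 × 1/10 × 9/9 = 54/11880 = 1/220.

1/220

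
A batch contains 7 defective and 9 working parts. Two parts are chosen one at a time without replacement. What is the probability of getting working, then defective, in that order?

21/80

Multiply the probability of each draw given the previous ones:
P = 9/16 × 7/15 = 63/240 = 21/80.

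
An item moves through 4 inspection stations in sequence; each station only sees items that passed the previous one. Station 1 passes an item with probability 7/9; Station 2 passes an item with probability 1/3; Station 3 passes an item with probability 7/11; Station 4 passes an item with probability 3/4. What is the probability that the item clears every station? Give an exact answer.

49/396

Multiplying along the chain,
P = 7/9 × 1/3 × 7/11 × 3/4 = 147/1188 = 49/396.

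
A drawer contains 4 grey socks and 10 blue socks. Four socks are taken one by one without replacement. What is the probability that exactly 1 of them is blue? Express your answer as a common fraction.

One ordering (blue drawn first) has probability 10/14 × 4/13 × 3/12 × 2/11 = 240/24024 = 10/1001.
There are C(4,1) = 4 such orderings, each equally likely, so P = 4 × 10/1001 = 40/1001.

40/1001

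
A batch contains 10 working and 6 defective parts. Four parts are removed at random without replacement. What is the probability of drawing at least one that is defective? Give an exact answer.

P(no defective) = 10/16 × 9/15 × 8/14 × 7/13 = 5040/43680 = 3/26.
P(at least one) = 1 − 3/26 = 23/26.

23/26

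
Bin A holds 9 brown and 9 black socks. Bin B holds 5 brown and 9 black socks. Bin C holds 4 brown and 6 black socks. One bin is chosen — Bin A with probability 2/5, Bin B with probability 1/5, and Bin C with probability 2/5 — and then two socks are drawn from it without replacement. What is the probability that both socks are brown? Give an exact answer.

From Bin A: P(both brown) = (9/18)(8/17) = 4/17.
From Bin B: P(both brown) = (5/14)(4/13) = 10/91.
From Bin C: P(both brown) = (4/10)(3/9) = 2/15.
Total probability = (2/5)(4/17) + (1/5)(10/91) + (2/5)(2/15) = 19658/116025.

19658/116025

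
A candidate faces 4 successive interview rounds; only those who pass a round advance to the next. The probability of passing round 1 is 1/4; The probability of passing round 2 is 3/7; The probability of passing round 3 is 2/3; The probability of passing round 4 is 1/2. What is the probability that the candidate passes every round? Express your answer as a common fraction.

Multiplying along the chain,
P = 1/4 × 3/7 × 2/3 × 1/2 = 6/168 = 1/28.

1/28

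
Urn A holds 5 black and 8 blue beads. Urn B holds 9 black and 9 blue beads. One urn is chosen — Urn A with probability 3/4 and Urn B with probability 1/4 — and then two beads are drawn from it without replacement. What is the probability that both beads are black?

From Urn A: P(both black) = (5/13)(4/12) = 5/39.
From Urn B: P(both black) = (9/18)(8/17) = 4/17.
Total probability = (3/4)(5/39) + (1/4)(4/17) = 137/884.

137/884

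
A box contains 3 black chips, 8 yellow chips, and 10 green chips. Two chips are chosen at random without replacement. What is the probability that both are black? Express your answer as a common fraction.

P = 3/21 × 2/20 = 6/420 = 1/70.

1/70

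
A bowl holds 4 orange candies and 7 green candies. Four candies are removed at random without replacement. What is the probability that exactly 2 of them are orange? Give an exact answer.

21/55

One ordering (orange drawn first) has probability 4/11 × 3/10 × 7/9 × 6/8 = 504/7920 = 7/110.
There are C(4,2) = 6 such orderings, each equally likely, so P = 6 × 7/110 = 21/55.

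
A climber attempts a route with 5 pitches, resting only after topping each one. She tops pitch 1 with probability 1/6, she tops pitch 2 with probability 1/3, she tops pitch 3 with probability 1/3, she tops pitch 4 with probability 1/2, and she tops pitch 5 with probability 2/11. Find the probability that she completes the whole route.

Each stage is reached only if all earlier stages succeed, so
P = 1/6 × 1/3 × 1/3 × 1/2 × 2/11 = 2/1188 = 1/594.

1/594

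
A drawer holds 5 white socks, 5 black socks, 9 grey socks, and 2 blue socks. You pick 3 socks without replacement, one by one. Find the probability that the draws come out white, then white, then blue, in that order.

Multiply the probability of each draw given the previous ones:
P = 5/21 × 4/20 × 2/19 = 40/7980 = 2/399.

2/399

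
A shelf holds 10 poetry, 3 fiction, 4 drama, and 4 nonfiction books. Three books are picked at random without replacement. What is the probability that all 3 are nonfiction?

2/665

P(all nonfiction) = 4/21 × 3/20 × 2/19 = 24/7980 = 2/665.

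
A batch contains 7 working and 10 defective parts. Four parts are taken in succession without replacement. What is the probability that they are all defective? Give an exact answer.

P(every draw is defective) = 10/17 × 9/16 × 8/15 × 7/14 = 5040/57120 = 3/34.

3/34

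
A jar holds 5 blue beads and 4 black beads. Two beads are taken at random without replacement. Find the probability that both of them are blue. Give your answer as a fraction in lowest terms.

P(every draw is blue) = 5/9 × 4/8 = 20/72 = 5/18.

5/18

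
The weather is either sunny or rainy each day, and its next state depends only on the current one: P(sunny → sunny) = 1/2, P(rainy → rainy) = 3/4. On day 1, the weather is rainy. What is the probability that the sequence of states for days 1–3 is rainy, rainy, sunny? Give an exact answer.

3/16

Day 1 is given. For each transition, use the conditional probability from the current state:
P(rainy | rainy) = 3/4; P(sunny | rainy) = 1/4.
P = 3/4 × 1/4 = 3/16.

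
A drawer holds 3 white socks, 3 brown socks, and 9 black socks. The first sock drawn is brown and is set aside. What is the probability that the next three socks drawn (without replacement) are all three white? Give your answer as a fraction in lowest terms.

1/364

After the first draw, 3 of the remaining 14 socks are white.
P = 3/14 × 2/13 × 1/12 = 6/2184 = 1/364.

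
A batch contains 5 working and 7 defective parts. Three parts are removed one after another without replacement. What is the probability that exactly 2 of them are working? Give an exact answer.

One ordering (working drawn first) has probability 5/12 × 4/11 × 7/10 = 140/1320 = 7/66.
There are C(3,2) = 3 such orderings, each equally likely, so P = 3 × 7/66 = 7/22.

7/22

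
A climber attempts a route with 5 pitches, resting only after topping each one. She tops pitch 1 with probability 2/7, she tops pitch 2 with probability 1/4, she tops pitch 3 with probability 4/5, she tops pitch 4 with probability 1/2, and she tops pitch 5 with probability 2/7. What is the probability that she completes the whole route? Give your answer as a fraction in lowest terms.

Each stage is reached only if all earlier stages succeed, so
P = 2/7 × 1/4 × 4/5 × 1/2 × 2/7 = 16/1960 = 2/245.

2/245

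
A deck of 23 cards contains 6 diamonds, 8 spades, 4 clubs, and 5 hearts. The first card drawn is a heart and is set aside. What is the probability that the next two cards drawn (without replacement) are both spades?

4/33

After the first draw, 8 of the remaining 22 cards are spades.
P = 8/22 × 7/21 = 56/462 = 4/33.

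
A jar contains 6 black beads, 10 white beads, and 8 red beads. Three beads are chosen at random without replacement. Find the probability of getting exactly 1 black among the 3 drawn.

459/1012

One ordering (black drawn first) has probability 6/24 × 18/23 × 17/22 = 1836/12144 = 153/1012.
There are C(3,1) = 3 such orderings, each equally likely, so P = 3 × 153/1012 = 459/1012.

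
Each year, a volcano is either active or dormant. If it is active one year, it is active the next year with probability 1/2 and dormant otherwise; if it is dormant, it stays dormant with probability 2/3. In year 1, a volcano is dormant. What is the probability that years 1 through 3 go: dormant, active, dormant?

Year 1 is given. For each transition, use the conditional probability from the current state:
P(active | dormant) = 1/3; P(dormant | active) = 1/2.
P = 1/3 × 1/2 = 1/6.

1/6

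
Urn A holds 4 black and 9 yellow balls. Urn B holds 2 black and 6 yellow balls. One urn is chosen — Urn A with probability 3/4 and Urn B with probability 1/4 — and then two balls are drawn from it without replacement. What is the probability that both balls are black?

97/1456

From Urn A: P(both black) = (4/13)(3/12) = 1/13.
From Urn B: P(both black) = (2/8)(1/7) = 1/28.
Total probability = (3/4)(1/13) + (1/4)(1/28) = 97/1456.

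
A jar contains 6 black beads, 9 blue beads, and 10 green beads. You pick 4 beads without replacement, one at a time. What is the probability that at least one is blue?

P(no blue) = 16/25 × 15/24 × 14/23 × 13/22 = 43680/303600 = 182/1265.
P(at least one) = 1 − 182/1265 = 1083/1265.

1083/1265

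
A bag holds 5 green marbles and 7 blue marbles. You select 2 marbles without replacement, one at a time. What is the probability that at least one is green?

P(no green) = 7/12 × 6/11 = 42/132 = 7/22.
P(at least one) = 1 − 7/22 = 15/22.

15/22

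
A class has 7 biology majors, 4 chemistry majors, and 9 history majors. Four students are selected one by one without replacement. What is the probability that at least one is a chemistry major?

605/969

P(no chemistry majors) = 16/20 × 15/19 × 14/18 × 13/17 = 43680/116280 = 364/969.
P(at least one) = 1 − 364/969 = 605/969.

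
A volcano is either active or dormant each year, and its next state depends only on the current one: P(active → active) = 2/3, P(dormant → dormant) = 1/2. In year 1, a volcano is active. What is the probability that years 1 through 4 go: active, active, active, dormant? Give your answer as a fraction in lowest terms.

4/27

Year 1 is given. For each transition, use the conditional probability from the current state:
P(active | active) = 2/3; P(active | active) = 2/3; P(dormant | active) = 1/3.
P = 2/3 × 2/3 × 1/3 = 4/27.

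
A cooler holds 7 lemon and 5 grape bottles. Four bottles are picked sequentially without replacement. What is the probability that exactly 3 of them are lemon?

One ordering (lemon drawn first) has probability 7/12 × 6/11 × 5/10 × 5/9 = 1050/11880 = 35/396.
There are C(4,3) = 4 such orderings, each equally likely, so P = 4 × 35/396 = 35/99.

35/99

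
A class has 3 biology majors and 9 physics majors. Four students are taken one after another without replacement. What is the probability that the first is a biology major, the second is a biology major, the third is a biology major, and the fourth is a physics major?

Multiply the probability of each draw given the previous ones:
P = 3/12 × 2/11 × 1/10 × 9/9 = 54/11880 = 1/220.

1/220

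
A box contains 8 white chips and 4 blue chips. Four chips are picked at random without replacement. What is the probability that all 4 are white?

14/99

P(every draw is white) = 8/12 × 7/11 × 6/10 × 5/9 = 1680/11880 = 14/99.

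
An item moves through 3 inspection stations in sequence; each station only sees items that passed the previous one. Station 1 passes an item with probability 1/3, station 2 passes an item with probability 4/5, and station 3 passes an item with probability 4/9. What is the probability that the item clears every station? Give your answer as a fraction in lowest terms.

16/135

Each stage is reached only if all earlier stages succeed, so
P = 1/3 × 4/5 × 4/9 = 16/135.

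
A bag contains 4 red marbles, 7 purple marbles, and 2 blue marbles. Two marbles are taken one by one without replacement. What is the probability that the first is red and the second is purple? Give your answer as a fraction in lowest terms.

Each draw changes the counts, so multiply the conditional probabilities along the sequence:
P = 4/13 × 7/12 = 28/156 = 7/39.

7/39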